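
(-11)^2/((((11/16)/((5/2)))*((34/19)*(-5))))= -836/17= -49.18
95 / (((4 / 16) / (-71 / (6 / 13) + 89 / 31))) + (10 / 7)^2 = -261406190 / 4557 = -57363.66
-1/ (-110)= 1/ 110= 0.01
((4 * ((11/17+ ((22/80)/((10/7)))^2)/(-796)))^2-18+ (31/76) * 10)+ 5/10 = -74710864003538811869/5566696729600000000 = -13.42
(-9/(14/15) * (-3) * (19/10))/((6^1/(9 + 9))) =4617/28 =164.89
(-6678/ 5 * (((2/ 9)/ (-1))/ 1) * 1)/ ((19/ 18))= 26712/ 95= 281.18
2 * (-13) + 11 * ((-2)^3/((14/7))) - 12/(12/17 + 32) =-9781/139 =-70.37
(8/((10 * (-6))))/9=-0.01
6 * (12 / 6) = 12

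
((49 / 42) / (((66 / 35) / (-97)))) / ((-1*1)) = 23765 / 396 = 60.01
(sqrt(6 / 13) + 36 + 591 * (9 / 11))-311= 209.22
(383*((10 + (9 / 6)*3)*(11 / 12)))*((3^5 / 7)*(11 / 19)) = 108859707 / 1064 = 102311.75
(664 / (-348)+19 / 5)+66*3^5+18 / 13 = 90713419 / 5655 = 16041.28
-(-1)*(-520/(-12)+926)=2908/3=969.33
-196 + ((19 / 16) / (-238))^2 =-2842168983 / 14500864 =-196.00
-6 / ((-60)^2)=-1 / 600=-0.00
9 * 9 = 81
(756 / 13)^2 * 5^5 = 1786050000 / 169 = 10568343.20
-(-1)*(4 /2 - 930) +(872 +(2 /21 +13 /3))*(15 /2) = 79033 /14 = 5645.21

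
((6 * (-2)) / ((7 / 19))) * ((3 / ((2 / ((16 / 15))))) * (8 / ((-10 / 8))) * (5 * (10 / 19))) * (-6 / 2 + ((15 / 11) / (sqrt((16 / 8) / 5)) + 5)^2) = 460800 * sqrt(10) / 77 + 19811328 / 847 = 42314.38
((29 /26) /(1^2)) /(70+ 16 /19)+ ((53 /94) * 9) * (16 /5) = 133674221 /8224060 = 16.25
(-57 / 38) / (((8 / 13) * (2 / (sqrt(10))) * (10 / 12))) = -117 * sqrt(10) / 80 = -4.62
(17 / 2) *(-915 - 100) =-17255 / 2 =-8627.50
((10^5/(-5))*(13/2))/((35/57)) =-1482000/7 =-211714.29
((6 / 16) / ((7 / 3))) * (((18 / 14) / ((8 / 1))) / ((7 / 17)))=1377 / 21952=0.06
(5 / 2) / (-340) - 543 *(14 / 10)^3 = -25329989 / 17000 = -1490.00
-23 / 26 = -0.88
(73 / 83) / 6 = 73 / 498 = 0.15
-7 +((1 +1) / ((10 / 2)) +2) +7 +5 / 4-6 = -47 / 20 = -2.35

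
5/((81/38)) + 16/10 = 1598/405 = 3.95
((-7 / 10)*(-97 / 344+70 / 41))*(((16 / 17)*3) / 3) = -140721 / 149855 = -0.94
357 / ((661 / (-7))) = -2499 / 661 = -3.78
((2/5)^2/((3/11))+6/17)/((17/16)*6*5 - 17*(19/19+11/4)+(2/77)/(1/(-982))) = -737968/45067425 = -0.02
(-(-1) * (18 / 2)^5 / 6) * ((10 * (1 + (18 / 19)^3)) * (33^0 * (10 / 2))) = 6244923825 / 6859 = 910471.47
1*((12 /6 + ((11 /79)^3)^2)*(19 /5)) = 9237356969457 /1215437277605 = 7.60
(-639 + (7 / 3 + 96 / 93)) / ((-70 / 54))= 532026 / 1085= 490.35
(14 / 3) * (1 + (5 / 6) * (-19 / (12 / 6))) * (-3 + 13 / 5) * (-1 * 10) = -1162 / 9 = -129.11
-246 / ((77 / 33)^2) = -2214 / 49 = -45.18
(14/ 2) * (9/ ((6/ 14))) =147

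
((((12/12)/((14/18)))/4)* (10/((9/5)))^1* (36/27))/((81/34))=1700/1701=1.00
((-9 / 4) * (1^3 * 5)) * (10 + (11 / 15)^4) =-520891 / 4500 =-115.75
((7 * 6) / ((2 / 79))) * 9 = 14931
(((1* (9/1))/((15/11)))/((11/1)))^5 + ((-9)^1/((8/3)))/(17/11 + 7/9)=-1581201/1150000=-1.37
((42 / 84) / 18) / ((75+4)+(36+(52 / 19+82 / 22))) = 209 / 913896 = 0.00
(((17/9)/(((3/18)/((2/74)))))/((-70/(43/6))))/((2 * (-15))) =731/699300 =0.00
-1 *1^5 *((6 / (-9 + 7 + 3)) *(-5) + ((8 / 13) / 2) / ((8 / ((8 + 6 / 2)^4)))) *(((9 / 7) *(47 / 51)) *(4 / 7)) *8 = -31270416 / 10829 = -2887.66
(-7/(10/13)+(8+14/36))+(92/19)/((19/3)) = 868/16245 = 0.05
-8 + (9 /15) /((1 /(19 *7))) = 359 /5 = 71.80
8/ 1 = 8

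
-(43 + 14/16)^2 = -123201/64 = -1925.02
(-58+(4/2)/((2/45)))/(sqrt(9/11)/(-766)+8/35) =-23493710240/413065199 - 36595650 * sqrt(11)/413065199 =-57.17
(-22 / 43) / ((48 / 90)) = -165 / 172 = -0.96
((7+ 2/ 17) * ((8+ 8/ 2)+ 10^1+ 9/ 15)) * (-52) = -710996/ 85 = -8364.66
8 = 8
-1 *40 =-40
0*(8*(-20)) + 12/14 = 0.86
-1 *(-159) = 159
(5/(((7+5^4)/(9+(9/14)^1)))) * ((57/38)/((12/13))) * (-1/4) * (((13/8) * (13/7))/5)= -296595/15855616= -0.02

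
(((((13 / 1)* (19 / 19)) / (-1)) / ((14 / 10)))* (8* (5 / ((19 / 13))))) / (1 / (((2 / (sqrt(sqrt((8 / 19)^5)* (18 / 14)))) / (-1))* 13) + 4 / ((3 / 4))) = -5283890435787600 / 110888746022591-361899287100* 38^(3 / 4)* sqrt(7) / 110888746022591-6593306850* sqrt(38) / 110888746022591-120120975* 38^(1 / 4)* sqrt(7) / 776221222158137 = -47.78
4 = 4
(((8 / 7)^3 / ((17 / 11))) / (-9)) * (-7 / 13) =5632 / 97461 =0.06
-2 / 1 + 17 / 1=15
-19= -19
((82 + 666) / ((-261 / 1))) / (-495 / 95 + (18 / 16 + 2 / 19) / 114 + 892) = -4320448 / 1336883325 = -0.00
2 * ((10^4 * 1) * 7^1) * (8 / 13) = 1120000 / 13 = 86153.85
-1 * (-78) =78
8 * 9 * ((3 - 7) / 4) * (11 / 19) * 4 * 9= -28512 / 19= -1500.63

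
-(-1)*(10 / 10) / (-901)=-1 / 901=-0.00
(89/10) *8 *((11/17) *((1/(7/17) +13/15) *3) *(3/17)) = 4064808/50575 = 80.37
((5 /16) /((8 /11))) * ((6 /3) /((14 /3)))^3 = 1485 /43904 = 0.03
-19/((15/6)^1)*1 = -38/5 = -7.60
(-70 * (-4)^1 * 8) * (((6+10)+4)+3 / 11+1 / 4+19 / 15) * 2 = 97616.48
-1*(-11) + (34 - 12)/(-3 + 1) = 0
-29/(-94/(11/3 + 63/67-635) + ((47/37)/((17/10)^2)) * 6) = -39292080773/3775227342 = -10.41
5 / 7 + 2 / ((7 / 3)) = 11 / 7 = 1.57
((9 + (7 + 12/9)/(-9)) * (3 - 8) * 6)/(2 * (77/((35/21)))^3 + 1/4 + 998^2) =-1090000/5369519277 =-0.00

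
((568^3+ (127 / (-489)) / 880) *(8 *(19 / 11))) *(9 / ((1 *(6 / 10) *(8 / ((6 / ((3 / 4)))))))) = 1498270192064147 / 39446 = 37982816814.48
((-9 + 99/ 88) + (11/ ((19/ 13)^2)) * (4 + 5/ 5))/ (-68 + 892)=51617/ 2379712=0.02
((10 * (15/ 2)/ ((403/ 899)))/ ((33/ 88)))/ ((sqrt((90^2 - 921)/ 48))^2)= 92800/ 31109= 2.98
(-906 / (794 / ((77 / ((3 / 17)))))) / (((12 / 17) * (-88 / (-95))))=-29019935 / 38112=-761.44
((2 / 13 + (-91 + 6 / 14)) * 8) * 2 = -131648 / 91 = -1446.68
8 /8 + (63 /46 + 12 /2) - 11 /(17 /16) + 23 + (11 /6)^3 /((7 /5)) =15026965 /591192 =25.42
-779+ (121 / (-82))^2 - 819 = -10730311 / 6724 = -1595.82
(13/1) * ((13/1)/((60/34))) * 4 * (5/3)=5746/9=638.44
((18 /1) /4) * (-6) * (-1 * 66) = 1782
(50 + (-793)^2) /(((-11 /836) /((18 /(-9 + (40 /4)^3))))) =-860333832 /991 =-868147.16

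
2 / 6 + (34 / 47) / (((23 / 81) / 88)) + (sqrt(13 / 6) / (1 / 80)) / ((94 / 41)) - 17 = 820 * sqrt(78) / 141 + 673006 / 3243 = 258.89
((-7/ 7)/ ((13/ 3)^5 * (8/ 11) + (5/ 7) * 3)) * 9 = -168399/ 20832503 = -0.01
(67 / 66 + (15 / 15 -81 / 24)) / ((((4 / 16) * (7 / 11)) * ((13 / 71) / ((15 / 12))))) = -127445 / 2184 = -58.35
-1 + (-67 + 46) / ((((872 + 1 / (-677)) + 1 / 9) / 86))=-8158861 / 2656882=-3.07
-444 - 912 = -1356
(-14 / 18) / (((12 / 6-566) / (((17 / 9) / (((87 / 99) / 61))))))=79849 / 441612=0.18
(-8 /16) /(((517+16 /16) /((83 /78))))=-83 /80808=-0.00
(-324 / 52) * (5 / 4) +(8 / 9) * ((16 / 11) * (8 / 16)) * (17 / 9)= -304279 / 46332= -6.57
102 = 102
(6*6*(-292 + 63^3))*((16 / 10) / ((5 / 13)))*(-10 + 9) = -187016544 / 5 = -37403308.80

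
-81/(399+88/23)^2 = -42849/85840225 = -0.00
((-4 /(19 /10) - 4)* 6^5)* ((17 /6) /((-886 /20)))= 3036.37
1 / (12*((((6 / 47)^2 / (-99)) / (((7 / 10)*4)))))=-170093 / 120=-1417.44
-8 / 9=-0.89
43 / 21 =2.05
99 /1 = 99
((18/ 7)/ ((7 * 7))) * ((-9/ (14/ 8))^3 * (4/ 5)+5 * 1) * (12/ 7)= -38458584/ 4117715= -9.34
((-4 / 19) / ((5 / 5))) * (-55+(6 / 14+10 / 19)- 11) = 34604 / 2527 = 13.69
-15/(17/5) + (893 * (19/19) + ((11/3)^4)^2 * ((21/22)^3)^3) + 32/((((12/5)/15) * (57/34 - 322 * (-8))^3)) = 1442668761407517566364429/64451575853588391424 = 22383.76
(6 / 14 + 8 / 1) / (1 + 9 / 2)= 118 / 77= 1.53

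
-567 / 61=-9.30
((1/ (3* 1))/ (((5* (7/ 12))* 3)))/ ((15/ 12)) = 0.03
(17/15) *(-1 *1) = -17/15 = -1.13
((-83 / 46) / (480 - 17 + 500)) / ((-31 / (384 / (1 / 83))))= 440896 / 228873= 1.93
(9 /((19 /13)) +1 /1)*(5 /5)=136 /19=7.16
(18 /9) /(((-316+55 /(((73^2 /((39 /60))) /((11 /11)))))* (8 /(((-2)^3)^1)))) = 42632 /6735713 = 0.01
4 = 4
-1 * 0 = 0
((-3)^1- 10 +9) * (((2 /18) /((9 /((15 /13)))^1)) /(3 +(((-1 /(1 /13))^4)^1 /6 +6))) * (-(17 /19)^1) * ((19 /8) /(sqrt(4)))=17 /1339182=0.00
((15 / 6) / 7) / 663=5 / 9282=0.00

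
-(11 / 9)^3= -1331 / 729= -1.83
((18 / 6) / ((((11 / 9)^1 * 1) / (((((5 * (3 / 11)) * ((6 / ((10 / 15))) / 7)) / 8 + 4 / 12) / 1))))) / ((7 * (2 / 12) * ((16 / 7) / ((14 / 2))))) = 27567 / 7744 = 3.56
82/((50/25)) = 41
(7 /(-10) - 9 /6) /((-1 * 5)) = 11 /25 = 0.44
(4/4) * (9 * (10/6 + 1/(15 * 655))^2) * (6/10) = 804520128/53628125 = 15.00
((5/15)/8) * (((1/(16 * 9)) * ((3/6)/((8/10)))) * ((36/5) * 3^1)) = 1/256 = 0.00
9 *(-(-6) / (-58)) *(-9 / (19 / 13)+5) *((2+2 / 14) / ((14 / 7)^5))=4455 / 61712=0.07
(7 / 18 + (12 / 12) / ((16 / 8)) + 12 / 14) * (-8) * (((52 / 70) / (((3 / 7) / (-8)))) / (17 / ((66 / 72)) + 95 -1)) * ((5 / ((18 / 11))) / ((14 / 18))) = 5536960 / 818937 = 6.76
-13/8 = -1.62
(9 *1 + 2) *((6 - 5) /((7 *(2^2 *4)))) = 11 /112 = 0.10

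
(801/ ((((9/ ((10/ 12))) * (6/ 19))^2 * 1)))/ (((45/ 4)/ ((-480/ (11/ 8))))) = -51406400/ 24057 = -2136.86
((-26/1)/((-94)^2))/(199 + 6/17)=-221/14972602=-0.00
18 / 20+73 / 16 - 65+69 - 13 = -283 / 80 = -3.54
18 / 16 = 1.12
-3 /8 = -0.38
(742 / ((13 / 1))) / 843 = 742 / 10959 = 0.07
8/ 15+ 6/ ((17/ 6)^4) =784808/ 1252815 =0.63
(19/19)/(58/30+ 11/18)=90/229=0.39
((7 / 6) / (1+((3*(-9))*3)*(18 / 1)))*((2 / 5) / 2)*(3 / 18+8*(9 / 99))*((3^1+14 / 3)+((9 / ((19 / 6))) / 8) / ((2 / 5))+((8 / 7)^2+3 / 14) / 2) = -0.00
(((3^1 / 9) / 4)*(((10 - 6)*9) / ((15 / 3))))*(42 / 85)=126 / 425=0.30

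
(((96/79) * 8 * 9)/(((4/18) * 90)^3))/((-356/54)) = -1458/878875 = -0.00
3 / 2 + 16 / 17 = 2.44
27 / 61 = 0.44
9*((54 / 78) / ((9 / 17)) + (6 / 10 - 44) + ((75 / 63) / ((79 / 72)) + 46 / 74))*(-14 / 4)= 483404049 / 379990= 1272.15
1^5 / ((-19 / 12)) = -12 / 19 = -0.63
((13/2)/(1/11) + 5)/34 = 9/4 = 2.25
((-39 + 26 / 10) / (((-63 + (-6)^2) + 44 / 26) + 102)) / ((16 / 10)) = -1183 / 3988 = -0.30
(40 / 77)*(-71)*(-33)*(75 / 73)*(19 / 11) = 12141000 / 5621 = 2159.94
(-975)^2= 950625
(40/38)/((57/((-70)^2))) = 90.49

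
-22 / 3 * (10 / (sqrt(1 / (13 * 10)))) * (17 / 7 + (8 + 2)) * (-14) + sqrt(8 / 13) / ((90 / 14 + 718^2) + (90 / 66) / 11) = 145486.38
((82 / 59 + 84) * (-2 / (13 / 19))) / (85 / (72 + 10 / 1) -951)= 15698408 / 59746999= 0.26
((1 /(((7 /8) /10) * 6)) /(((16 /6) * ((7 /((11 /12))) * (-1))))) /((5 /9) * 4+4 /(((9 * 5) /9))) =-825 /26656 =-0.03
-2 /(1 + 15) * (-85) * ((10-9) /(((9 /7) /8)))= 66.11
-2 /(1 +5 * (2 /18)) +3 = 12 /7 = 1.71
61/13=4.69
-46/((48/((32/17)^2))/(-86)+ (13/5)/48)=165120/371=445.07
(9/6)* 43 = 129/2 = 64.50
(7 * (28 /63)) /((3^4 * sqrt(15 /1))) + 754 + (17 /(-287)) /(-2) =28 * sqrt(15) /10935 + 432813 /574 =754.04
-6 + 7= 1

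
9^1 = 9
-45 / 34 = -1.32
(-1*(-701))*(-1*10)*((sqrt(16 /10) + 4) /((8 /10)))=-35050- 3505*sqrt(10)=-46133.78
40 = 40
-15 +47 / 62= -883 / 62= -14.24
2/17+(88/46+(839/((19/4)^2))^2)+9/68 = 16604681271/11989532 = 1384.93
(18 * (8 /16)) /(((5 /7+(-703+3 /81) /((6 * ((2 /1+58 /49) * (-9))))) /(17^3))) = 1353836106 /147065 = 9205.70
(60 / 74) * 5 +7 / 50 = 7759 / 1850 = 4.19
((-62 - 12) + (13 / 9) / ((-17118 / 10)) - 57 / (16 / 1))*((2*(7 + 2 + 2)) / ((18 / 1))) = -94.80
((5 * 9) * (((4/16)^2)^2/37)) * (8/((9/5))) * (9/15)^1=15/1184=0.01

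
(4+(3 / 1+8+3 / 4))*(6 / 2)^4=5103 / 4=1275.75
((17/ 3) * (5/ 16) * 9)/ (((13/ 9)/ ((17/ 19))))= 39015/ 3952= 9.87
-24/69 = -0.35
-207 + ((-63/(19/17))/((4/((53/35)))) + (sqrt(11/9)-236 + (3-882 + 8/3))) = -1528367/1140 + sqrt(11)/3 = -1339.57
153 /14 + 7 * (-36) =-3375 /14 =-241.07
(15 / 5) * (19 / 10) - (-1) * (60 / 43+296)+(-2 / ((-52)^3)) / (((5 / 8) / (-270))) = 143165701 / 472355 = 303.09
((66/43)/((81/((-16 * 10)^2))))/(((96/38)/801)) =59523200/387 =153806.72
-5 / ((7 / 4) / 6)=-120 / 7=-17.14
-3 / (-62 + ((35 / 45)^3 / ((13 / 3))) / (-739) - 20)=7003503 / 191429425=0.04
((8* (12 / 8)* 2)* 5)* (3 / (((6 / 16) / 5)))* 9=43200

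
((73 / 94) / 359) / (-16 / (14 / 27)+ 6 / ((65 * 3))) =-33215 / 473321396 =-0.00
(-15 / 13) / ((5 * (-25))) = 3 / 325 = 0.01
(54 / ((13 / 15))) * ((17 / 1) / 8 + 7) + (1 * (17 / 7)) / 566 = 58568707 / 103012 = 568.56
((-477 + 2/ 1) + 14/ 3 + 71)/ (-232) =599/ 348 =1.72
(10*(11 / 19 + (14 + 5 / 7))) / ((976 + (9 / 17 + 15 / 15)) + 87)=345780 / 2406901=0.14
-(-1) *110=110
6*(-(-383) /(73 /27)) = 62046 /73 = 849.95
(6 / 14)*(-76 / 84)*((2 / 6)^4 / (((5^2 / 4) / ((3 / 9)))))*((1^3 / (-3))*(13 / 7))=988 / 6251175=0.00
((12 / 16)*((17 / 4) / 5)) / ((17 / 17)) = 0.64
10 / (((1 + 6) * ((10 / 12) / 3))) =36 / 7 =5.14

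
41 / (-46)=-41 / 46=-0.89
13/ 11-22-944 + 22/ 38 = -201526/ 209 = -964.24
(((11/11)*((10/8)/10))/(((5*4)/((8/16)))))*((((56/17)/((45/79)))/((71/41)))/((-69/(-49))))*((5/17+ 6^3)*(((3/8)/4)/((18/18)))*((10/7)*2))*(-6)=-583580347/226529760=-2.58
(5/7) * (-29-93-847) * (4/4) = -4845/7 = -692.14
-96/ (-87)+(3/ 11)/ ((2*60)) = 14109/ 12760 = 1.11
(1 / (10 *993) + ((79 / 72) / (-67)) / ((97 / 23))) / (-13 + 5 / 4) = 2929147 / 9099444870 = 0.00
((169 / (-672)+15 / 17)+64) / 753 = 738343 / 8602272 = 0.09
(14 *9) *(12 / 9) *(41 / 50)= 3444 / 25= 137.76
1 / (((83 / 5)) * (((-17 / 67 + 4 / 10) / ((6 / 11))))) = 10050 / 44737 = 0.22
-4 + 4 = 0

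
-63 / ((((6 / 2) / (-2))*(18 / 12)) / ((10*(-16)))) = -4480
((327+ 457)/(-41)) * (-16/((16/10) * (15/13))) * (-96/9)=-652288/369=-1767.72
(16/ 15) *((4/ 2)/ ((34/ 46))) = 736/ 255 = 2.89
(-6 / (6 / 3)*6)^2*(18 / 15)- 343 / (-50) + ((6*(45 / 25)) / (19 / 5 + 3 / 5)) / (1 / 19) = 243263 / 550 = 442.30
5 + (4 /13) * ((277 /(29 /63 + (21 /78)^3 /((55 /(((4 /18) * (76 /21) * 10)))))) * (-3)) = -1157312909 /2115563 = -547.05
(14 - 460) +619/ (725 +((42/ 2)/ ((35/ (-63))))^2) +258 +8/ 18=-90752773/ 484614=-187.27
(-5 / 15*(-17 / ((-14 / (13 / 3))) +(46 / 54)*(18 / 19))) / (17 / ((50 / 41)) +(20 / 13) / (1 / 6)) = -1573975 / 18028017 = -0.09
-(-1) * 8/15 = 8/15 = 0.53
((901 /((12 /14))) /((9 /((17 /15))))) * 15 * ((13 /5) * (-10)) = -1393847 /27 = -51623.96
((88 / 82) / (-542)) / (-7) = 22 / 77777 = 0.00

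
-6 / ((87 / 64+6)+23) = -384 / 1943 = -0.20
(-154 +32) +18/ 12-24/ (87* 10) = -34953/ 290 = -120.53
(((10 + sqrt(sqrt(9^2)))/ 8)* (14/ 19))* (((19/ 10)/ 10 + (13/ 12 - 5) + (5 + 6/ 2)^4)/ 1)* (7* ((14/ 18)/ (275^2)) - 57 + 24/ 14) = -525481644364339/ 1939781250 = -270897.37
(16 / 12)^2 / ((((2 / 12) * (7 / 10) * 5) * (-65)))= -64 / 1365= -0.05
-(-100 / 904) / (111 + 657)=0.00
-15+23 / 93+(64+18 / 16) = 37477 / 744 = 50.37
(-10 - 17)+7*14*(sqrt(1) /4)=-5 /2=-2.50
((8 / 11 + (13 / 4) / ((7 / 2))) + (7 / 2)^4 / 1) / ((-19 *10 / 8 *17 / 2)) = -186917 / 248710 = -0.75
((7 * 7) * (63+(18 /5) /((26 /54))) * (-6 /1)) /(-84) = 246.67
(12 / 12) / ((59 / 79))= 79 / 59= 1.34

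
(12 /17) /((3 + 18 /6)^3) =1 /306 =0.00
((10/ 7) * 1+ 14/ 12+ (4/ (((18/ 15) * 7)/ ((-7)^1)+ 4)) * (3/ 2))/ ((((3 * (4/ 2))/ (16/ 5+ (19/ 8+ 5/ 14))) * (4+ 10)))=330539/ 987840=0.33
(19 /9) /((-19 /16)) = -16 /9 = -1.78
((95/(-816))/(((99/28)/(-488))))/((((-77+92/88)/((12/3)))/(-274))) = 177836960/766989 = 231.86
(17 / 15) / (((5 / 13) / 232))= 51272 / 75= 683.63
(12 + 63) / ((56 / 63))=675 / 8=84.38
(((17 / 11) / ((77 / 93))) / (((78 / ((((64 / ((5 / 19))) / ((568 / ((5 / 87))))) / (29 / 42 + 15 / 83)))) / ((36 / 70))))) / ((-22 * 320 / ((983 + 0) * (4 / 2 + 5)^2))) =-0.00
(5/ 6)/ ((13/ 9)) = 15/ 26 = 0.58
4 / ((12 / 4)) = 4 / 3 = 1.33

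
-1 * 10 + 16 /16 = -9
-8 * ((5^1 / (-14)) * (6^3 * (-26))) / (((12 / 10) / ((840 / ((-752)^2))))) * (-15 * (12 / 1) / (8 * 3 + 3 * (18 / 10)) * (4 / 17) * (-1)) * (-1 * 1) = 52650000 / 1840097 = 28.61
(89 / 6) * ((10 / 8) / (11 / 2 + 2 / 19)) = 3.31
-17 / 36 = -0.47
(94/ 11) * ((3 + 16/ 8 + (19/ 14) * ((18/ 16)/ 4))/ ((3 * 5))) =3.07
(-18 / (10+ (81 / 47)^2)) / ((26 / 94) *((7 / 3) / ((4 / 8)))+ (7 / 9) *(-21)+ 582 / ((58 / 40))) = -0.00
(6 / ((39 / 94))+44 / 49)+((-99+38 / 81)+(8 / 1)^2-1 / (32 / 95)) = -36555635 / 1651104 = -22.14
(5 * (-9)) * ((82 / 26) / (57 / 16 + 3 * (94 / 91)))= -68880 / 3233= -21.31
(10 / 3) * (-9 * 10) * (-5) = 1500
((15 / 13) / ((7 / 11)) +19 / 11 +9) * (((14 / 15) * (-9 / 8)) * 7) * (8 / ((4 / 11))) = -263613 / 130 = -2027.79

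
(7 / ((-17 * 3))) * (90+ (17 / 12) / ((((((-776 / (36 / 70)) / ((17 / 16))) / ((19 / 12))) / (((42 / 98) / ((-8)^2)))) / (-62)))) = -23362115821 / 1891205120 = -12.35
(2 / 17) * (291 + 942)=2466 / 17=145.06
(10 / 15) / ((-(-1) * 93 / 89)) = 178 / 279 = 0.64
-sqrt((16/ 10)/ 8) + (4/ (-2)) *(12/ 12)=-2- sqrt(5)/ 5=-2.45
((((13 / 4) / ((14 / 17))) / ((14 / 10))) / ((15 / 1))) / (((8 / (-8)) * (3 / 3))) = -221 / 1176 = -0.19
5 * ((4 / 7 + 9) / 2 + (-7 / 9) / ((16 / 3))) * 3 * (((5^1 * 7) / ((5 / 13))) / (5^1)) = 20267 / 16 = 1266.69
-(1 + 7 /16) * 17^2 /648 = -6647 /10368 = -0.64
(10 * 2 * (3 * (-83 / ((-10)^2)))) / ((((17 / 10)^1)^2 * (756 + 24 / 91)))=-0.02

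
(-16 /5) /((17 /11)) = -176 /85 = -2.07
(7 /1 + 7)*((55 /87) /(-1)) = -770 /87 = -8.85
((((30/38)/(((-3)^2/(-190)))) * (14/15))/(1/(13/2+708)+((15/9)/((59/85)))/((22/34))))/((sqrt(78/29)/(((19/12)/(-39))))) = 32459735 * sqrt(2262)/14882708178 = 0.10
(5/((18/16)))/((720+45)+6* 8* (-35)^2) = 8/107217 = 0.00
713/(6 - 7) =-713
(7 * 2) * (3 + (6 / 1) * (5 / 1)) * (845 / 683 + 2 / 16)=1719333 / 2732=629.33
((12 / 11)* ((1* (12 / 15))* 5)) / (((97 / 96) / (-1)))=-4608 / 1067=-4.32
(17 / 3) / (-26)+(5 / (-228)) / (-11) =-2347 / 10868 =-0.22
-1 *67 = -67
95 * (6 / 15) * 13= 494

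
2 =2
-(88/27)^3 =-681472/19683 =-34.62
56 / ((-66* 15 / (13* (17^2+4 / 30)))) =-1578668 / 7425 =-212.62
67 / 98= 0.68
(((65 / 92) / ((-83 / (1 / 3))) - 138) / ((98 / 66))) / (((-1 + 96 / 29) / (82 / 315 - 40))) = 6312055734149 / 3948365610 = 1598.65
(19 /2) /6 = 19 /12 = 1.58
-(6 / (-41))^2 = -36 / 1681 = -0.02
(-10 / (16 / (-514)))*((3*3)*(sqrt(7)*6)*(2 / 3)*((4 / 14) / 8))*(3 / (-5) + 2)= 2313*sqrt(7) / 4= 1529.91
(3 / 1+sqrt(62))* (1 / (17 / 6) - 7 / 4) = -95* sqrt(62) / 68 - 285 / 68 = -15.19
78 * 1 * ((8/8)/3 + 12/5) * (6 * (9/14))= 28782/35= 822.34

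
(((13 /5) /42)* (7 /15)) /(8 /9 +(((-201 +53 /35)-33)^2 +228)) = 637 /1196840842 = 0.00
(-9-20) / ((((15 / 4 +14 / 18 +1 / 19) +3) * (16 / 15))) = -14877 / 4148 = -3.59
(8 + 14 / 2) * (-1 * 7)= -105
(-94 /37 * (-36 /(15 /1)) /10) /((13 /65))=564 /185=3.05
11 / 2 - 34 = -57 / 2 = -28.50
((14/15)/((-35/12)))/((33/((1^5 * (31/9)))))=-0.03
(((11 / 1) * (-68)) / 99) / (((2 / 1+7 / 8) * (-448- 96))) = 0.00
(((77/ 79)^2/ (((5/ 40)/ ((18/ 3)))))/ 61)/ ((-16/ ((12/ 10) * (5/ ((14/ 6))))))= -45738/ 380701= -0.12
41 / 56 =0.73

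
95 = 95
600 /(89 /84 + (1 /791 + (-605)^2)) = 5695200 /3474319369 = 0.00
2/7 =0.29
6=6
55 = 55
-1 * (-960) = 960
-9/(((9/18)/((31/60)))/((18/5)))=-837/25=-33.48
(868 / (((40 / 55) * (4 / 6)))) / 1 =7161 / 4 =1790.25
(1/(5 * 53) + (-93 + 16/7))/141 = -168268/261555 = -0.64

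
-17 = -17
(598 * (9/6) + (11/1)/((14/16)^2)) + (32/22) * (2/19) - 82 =8495119/10241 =829.52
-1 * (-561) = 561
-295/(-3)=295/3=98.33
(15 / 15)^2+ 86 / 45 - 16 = -589 / 45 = -13.09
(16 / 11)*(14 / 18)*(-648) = -8064 / 11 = -733.09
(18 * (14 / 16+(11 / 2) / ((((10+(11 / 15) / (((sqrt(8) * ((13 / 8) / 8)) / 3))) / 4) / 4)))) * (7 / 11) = 508218417 / 3966028-2882880 * sqrt(2) / 90137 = 82.91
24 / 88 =3 / 11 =0.27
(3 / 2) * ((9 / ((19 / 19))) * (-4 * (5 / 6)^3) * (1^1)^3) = -31.25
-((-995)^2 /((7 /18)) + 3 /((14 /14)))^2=-317569186661841 /49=-6481003809425.33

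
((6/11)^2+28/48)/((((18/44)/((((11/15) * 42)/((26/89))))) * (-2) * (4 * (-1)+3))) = 796817/7020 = 113.51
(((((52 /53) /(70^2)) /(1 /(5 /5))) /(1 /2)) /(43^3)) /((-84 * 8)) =-13 /1734429303600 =-0.00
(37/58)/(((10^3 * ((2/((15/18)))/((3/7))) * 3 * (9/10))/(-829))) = -30673/876960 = -0.03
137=137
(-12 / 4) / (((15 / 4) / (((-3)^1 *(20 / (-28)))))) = -1.71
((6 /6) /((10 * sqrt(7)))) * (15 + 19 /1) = 17 * sqrt(7) /35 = 1.29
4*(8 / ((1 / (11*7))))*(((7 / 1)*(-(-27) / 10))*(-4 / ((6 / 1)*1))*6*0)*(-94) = 0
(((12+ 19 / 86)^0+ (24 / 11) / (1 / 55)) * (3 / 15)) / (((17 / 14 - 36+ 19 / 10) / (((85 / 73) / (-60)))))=0.01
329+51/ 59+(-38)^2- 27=103065/ 59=1746.86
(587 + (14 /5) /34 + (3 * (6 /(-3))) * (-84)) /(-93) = -11.73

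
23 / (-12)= -23 / 12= -1.92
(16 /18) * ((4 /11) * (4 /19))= 128 /1881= 0.07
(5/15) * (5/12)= 5/36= 0.14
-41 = -41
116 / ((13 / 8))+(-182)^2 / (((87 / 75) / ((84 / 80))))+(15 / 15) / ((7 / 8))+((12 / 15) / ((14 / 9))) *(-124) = 395740311 / 13195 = 29991.69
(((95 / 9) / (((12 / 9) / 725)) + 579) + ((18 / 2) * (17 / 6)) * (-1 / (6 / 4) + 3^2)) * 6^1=78373 / 2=39186.50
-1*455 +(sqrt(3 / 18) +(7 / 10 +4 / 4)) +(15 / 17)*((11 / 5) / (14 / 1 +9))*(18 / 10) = -1771809 / 3910 +sqrt(6) / 6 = -452.74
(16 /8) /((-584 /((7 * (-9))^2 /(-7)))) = 567 /292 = 1.94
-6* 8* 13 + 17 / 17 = -623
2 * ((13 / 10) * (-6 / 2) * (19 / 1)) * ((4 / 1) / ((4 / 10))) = -1482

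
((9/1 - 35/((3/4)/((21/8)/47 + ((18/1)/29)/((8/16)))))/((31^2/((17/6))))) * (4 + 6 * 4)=-16718429/3929529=-4.25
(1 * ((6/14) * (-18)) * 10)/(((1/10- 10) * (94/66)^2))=59400/15463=3.84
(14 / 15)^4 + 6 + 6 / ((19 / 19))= 645916 / 50625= 12.76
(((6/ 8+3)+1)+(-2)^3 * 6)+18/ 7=-1139/ 28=-40.68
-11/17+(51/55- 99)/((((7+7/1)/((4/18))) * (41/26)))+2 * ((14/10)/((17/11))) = 142913/805035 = 0.18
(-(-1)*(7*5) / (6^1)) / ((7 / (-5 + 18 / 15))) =-19 / 6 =-3.17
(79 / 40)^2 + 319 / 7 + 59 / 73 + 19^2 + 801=991160351 / 817600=1212.28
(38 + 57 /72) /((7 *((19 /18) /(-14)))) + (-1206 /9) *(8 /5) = -2879 /10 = -287.90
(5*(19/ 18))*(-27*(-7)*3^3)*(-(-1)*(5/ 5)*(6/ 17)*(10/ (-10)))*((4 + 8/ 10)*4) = -3102624/ 17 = -182507.29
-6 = -6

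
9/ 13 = 0.69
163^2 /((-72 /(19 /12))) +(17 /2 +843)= 230885 /864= 267.23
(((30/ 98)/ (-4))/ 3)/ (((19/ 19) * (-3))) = 0.01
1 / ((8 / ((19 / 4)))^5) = 2476099 / 33554432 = 0.07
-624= -624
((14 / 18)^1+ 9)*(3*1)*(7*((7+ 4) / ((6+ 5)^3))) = 1.70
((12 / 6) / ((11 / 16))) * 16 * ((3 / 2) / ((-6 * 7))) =-128 / 77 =-1.66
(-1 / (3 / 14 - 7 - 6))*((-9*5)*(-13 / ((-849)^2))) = 910 / 14335931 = 0.00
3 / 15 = 1 / 5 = 0.20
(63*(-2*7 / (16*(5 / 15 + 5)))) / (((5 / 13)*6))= -5733 / 1280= -4.48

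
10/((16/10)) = 25/4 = 6.25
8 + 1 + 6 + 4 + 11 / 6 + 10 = 185 / 6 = 30.83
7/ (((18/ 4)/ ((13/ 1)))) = 182/ 9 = 20.22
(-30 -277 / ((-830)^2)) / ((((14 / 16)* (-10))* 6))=20667277 / 36167250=0.57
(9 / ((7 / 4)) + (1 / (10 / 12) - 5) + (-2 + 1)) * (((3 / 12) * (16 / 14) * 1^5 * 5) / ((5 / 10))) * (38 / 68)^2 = 4332 / 14161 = 0.31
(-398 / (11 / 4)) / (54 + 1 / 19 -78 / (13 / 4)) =-30248 / 6281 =-4.82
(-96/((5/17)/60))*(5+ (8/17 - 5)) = -9216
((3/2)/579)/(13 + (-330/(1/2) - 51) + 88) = -1/235460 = -0.00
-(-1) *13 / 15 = 13 / 15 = 0.87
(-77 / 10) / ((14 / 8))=-4.40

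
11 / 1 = 11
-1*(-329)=329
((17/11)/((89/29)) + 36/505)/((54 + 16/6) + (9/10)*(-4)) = 852627/78707684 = 0.01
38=38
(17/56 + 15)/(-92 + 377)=857/15960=0.05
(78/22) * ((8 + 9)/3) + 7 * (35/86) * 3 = 27091/946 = 28.64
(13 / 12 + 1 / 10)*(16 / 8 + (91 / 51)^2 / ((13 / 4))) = 55025 / 15606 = 3.53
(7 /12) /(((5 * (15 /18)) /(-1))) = -7 /50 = -0.14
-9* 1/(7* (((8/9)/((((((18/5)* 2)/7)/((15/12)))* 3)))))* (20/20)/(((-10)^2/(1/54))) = -81/122500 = -0.00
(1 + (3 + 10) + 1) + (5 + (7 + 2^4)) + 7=50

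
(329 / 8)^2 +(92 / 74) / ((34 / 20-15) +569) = 22255353209 / 13158976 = 1691.27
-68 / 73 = -0.93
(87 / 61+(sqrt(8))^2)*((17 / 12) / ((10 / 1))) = 1955 / 1464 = 1.34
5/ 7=0.71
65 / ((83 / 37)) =2405 / 83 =28.98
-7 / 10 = -0.70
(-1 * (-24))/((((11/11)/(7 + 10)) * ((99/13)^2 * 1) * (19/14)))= 321776/62073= 5.18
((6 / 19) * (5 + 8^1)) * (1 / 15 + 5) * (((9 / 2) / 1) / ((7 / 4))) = 1872 / 35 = 53.49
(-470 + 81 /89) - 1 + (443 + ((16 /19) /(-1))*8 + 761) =1229650 /1691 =727.17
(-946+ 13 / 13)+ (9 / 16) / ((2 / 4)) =-7551 / 8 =-943.88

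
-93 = -93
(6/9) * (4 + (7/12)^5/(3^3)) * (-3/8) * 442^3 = -86404892.14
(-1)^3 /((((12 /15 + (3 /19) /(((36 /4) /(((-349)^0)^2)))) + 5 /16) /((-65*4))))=1185600 /5153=230.08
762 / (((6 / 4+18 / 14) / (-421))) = -1497076 / 13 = -115159.69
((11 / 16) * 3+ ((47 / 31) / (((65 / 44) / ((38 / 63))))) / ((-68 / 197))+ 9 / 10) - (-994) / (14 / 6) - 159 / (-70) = 2118309911 / 4932720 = 429.44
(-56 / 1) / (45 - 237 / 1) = 7 / 24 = 0.29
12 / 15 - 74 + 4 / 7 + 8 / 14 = -2522 / 35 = -72.06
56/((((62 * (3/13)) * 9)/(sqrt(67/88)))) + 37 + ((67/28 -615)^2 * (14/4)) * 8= 91 * sqrt(1474)/9207 + 294226445/28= 10508087.70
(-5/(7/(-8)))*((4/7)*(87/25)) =2784/245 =11.36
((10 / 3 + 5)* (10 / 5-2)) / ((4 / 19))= 0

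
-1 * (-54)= 54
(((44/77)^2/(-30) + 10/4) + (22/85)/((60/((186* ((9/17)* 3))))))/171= 7994113/363229650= 0.02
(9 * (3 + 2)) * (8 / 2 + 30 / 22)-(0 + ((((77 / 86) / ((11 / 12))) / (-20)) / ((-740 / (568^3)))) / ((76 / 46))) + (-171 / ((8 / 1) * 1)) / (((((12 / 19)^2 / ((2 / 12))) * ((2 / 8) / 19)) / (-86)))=40935236160629 / 798045600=51294.36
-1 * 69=-69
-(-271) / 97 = 271 / 97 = 2.79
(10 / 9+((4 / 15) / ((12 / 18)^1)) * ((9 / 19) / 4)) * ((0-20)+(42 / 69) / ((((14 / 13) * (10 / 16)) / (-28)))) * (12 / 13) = -20649944 / 426075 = -48.47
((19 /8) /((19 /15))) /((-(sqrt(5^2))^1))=-3 /8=-0.38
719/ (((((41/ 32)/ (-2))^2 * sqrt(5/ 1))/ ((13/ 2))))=19142656 * sqrt(5)/ 8405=5092.72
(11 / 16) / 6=11 / 96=0.11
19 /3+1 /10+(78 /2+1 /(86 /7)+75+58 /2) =96437 /645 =149.51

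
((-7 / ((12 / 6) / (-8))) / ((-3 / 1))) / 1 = -28 / 3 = -9.33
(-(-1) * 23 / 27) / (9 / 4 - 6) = -92 / 405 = -0.23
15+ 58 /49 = 793 /49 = 16.18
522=522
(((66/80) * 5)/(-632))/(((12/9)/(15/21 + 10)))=-7425/141568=-0.05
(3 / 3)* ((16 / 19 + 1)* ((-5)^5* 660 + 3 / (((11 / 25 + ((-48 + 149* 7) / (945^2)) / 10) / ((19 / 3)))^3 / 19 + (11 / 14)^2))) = -1225558876179181223893729687500 / 322572100567976659335889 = -3799333.15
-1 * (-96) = 96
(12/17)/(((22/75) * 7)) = 450/1309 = 0.34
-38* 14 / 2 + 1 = -265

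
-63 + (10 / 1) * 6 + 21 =18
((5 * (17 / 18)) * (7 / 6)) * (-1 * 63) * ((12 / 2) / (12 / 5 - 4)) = 20825 / 16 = 1301.56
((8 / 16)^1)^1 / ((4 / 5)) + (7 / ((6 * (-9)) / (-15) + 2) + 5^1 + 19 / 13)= 867 / 104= 8.34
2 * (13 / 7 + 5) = 96 / 7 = 13.71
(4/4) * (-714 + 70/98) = -4993/7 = -713.29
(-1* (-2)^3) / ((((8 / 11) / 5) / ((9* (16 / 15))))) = 528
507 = 507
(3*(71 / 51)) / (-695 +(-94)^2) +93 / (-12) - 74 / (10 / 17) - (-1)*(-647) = -2160514147 / 2767940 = -780.55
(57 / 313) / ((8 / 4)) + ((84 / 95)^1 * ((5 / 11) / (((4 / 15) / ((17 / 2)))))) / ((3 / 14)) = 7833783 / 130834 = 59.88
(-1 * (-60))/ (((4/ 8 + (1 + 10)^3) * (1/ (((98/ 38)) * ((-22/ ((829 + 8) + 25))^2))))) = 711480/ 9398949317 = 0.00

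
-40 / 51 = -0.78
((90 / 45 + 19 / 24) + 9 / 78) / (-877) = -907 / 273624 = -0.00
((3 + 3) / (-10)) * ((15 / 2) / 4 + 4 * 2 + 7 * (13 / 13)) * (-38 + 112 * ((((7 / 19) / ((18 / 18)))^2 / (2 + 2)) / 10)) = 687528 / 1805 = 380.90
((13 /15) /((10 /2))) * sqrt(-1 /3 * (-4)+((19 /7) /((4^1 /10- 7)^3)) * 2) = 13 * sqrt(76382922) /571725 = 0.20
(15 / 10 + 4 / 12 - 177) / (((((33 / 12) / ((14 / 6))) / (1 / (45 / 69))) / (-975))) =21997430 / 99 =222196.26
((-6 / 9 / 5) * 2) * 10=-8 / 3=-2.67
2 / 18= 1 / 9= 0.11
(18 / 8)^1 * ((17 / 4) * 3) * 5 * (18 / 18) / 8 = 2295 / 128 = 17.93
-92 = -92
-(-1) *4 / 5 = 4 / 5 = 0.80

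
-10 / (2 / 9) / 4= -45 / 4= -11.25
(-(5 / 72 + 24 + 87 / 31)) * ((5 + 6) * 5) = -3299285 / 2232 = -1478.17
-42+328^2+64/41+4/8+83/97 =855412267/7954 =107544.92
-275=-275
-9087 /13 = -699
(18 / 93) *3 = 18 / 31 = 0.58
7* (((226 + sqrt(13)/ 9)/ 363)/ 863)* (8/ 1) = 56* sqrt(13)/ 2819421 + 12656/ 313269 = 0.04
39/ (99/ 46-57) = -598/ 841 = -0.71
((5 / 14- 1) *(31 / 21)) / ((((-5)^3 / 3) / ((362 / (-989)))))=-0.01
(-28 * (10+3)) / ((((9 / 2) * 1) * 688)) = -91 / 774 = -0.12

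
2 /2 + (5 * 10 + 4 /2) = 53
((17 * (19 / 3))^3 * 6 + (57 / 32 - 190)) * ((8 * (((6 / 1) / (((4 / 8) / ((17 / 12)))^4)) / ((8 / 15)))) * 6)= 900621509480005 / 3456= 260596501585.65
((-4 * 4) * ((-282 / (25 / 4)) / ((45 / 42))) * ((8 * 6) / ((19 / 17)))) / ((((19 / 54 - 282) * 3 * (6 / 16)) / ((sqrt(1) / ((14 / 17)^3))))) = -163.52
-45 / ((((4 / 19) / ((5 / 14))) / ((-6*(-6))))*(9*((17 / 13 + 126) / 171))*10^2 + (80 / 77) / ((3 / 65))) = -29270241 / 21778520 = -1.34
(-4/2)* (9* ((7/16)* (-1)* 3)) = 189/8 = 23.62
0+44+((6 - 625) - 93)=-668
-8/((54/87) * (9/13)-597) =3016/224907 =0.01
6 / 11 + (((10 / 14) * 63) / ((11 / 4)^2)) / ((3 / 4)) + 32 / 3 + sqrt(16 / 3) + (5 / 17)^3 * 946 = 4 * sqrt(3) / 3 + 77070100 / 1783419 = 45.52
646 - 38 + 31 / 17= 609.82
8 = 8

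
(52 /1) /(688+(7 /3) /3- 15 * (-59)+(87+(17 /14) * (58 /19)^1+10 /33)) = 342342 /10960129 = 0.03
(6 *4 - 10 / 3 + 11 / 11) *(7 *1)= 455 / 3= 151.67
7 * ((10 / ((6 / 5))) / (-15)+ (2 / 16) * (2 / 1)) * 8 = -154 / 9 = -17.11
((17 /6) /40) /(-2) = -17 /480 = -0.04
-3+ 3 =0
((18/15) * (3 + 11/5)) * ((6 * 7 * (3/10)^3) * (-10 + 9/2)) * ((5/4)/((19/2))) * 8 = -486486/11875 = -40.97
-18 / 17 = -1.06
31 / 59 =0.53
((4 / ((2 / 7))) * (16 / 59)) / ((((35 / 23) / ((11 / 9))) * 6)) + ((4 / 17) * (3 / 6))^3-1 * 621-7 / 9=-24311484436 / 39132045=-621.27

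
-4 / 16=-1 / 4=-0.25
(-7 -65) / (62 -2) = -6 / 5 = -1.20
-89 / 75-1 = -164 / 75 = -2.19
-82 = -82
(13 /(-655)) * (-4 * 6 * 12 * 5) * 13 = 48672 /131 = 371.54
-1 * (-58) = 58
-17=-17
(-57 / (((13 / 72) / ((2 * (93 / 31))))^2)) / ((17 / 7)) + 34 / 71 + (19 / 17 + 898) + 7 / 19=-96962581200 / 3875677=-25018.23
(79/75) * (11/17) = 869/1275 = 0.68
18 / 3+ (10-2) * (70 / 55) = 178 / 11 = 16.18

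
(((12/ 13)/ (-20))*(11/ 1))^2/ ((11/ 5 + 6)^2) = 1089/ 284089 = 0.00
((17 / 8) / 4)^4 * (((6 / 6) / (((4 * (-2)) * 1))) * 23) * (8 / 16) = -1920983 / 16777216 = -0.11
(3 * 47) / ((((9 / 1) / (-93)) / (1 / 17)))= -1457 / 17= -85.71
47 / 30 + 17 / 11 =1027 / 330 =3.11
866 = 866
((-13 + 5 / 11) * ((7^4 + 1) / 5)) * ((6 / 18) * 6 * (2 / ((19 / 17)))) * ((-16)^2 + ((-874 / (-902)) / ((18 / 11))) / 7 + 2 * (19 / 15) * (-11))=-22145419428632 / 4498725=-4922599.05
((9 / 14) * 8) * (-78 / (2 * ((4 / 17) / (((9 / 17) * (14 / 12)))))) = -1053 / 2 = -526.50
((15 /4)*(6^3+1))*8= 6510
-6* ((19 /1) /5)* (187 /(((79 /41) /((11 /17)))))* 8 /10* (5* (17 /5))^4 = -188942542536 /1975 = -95667110.14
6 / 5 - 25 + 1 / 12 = -1423 / 60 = -23.72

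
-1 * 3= -3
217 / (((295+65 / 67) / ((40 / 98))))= 4154 / 13881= 0.30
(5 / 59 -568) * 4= -134028 / 59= -2271.66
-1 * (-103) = 103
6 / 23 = 0.26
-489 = -489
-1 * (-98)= 98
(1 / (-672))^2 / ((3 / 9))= 1 / 150528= 0.00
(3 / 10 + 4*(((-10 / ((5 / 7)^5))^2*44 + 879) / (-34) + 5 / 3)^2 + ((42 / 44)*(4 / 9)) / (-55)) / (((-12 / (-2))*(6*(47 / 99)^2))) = 18868625576038797053477 / 2696533203125000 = 6997364.45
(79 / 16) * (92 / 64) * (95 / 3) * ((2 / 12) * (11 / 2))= 1898765 / 9216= 206.03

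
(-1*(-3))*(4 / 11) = 12 / 11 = 1.09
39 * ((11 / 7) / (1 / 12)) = 5148 / 7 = 735.43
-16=-16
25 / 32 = 0.78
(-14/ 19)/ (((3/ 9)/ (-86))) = 3612/ 19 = 190.11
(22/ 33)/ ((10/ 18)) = 6/ 5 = 1.20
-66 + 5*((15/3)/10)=-63.50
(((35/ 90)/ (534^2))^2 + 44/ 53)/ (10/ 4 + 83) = 1159211590456613/ 119385620957781216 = 0.01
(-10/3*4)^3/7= -64000/189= -338.62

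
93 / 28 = 3.32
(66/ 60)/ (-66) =-1/ 60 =-0.02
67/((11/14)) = 938/11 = 85.27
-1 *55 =-55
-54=-54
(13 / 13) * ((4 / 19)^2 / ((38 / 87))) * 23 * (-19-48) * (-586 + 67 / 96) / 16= 2511030221 / 438976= 5720.20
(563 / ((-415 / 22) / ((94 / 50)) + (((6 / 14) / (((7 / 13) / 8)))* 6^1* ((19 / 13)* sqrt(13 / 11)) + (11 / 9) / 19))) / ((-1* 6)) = -35752789397378592* sqrt(143) / 269116451397008927 - 70219369141403097 / 269116451397008927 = -1.85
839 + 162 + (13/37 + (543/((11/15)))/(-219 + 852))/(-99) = 8510194195/8501823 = 1000.98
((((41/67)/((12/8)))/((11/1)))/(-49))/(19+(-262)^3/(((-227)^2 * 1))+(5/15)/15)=31690335/13816904870384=0.00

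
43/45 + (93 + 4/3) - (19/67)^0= 4243/45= 94.29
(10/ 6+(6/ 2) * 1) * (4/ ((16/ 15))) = 17.50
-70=-70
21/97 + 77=7490/97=77.22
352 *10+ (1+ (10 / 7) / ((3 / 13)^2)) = 223513 / 63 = 3547.83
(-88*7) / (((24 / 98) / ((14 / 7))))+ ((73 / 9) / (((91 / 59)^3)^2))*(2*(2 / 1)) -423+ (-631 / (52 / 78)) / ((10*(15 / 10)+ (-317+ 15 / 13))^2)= -852302889148665200930875 / 156349497915868045698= -5451.27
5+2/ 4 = 11/ 2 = 5.50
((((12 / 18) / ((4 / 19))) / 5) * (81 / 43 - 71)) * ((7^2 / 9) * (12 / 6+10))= -2859.88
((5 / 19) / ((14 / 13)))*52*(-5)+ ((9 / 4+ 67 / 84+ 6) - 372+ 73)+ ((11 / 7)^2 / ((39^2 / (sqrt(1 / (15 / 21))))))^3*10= -141041 / 399+ 3543122*sqrt(35) / 295697631955635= -353.49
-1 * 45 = -45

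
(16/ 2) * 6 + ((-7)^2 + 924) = 1021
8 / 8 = 1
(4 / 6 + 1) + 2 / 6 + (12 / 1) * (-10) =-118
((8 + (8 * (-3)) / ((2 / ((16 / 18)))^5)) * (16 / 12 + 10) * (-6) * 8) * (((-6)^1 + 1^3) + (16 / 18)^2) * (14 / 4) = 96916935808 / 1594323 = 60788.77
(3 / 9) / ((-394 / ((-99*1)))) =33 / 394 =0.08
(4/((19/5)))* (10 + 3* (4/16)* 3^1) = 245/19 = 12.89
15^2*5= 1125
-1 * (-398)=398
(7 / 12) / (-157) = -0.00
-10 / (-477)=10 / 477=0.02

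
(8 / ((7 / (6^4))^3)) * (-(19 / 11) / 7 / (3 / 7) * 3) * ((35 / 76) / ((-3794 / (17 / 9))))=20558499840 / 1022483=20106.45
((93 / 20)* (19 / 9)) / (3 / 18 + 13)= 0.75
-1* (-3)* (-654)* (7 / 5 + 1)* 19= -447336 / 5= -89467.20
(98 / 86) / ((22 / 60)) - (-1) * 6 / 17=27828 / 8041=3.46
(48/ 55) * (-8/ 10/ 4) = -48/ 275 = -0.17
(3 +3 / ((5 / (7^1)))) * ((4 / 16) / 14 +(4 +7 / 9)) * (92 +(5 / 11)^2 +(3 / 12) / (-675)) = 10401310549 / 3267000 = 3183.75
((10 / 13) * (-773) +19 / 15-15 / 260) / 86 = -462857 / 67080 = -6.90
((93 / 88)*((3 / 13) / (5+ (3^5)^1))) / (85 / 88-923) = -9 / 8438456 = -0.00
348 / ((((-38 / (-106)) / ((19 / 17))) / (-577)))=-10642188 / 17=-626011.06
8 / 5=1.60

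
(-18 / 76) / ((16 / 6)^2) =-81 / 2432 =-0.03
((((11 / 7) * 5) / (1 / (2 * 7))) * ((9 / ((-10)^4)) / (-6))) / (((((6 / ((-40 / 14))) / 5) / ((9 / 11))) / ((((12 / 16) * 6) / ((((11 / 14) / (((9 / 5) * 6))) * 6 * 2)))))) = 729 / 4400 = 0.17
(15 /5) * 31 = 93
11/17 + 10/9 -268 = -40735/153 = -266.24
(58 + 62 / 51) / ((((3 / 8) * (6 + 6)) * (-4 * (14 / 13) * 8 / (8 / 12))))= -9815 / 38556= -0.25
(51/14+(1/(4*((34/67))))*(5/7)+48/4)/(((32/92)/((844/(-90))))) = -73896631/171360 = -431.24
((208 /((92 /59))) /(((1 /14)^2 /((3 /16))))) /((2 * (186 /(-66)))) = -1240239 /1426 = -869.73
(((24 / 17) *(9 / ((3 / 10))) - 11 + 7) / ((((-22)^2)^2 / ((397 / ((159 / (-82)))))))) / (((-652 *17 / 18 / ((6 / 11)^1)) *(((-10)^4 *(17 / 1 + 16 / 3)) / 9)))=3955311 / 3305536343780000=0.00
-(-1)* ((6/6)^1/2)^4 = 1/16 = 0.06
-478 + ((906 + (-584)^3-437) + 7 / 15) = -2987650688 / 15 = -199176712.53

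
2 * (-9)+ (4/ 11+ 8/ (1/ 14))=1038/ 11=94.36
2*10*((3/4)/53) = 15/53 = 0.28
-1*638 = -638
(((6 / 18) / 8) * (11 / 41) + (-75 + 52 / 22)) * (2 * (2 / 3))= -786095 / 8118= -96.83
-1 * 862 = -862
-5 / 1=-5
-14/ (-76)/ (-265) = -7/ 10070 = -0.00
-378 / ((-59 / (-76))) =-28728 / 59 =-486.92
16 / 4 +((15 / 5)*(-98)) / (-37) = 442 / 37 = 11.95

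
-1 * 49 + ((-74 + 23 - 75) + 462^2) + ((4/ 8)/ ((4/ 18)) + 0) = 853085/ 4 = 213271.25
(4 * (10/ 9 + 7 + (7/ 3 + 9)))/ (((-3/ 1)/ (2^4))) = -11200/ 27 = -414.81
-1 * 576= -576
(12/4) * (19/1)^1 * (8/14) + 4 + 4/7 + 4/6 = 794/21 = 37.81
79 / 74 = 1.07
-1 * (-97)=97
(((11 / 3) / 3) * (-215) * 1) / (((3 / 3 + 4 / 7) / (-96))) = 48160 / 3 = 16053.33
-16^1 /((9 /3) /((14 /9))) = -224 /27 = -8.30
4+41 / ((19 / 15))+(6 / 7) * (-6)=4153 / 133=31.23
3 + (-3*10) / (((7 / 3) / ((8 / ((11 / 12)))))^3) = -715266561 / 456533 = -1566.74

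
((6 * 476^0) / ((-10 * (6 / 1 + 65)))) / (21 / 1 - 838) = 0.00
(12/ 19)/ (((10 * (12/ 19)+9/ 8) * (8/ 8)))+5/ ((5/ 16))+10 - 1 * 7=7195/ 377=19.08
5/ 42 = 0.12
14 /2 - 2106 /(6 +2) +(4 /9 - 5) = -9389 /36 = -260.81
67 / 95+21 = 2062 / 95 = 21.71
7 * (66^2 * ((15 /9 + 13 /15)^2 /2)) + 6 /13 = 31799918 /325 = 97845.90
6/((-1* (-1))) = 6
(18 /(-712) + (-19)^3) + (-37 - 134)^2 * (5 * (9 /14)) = 217127719 /2492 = 87129.90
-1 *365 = -365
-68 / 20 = -17 / 5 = -3.40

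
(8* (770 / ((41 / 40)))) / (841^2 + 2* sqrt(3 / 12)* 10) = 246400 / 28998931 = 0.01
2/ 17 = 0.12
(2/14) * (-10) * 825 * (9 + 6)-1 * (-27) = -123561/7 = -17651.57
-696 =-696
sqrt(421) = 20.52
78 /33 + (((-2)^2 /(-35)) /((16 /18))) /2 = 3541 /1540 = 2.30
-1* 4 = -4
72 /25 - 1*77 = -1853 /25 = -74.12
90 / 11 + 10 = 200 / 11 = 18.18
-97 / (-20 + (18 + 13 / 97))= 9409 / 181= 51.98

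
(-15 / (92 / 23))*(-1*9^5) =885735 / 4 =221433.75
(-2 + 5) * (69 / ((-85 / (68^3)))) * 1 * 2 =-1531468.80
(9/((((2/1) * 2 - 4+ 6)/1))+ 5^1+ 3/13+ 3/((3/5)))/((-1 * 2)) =-305/52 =-5.87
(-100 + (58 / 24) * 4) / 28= -271 / 84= -3.23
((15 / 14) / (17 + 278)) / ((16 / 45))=0.01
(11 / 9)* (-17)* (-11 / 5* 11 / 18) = 22627 / 810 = 27.93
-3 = -3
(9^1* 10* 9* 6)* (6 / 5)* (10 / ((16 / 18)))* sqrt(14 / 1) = 65610* sqrt(14) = 245490.14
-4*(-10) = 40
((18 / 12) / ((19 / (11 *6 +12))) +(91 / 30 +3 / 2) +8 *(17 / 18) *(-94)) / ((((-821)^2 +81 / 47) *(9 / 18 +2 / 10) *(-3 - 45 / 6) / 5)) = 140553265 / 199085090274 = 0.00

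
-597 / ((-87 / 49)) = 9751 / 29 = 336.24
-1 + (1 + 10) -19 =-9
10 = 10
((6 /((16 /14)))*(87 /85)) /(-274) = -1827 /93160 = -0.02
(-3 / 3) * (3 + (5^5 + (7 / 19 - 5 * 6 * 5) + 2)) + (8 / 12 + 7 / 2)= -339287 / 114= -2976.20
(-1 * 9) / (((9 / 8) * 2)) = -4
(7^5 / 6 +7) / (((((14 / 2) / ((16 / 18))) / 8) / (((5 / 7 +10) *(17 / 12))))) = 8183800 / 189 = 43300.53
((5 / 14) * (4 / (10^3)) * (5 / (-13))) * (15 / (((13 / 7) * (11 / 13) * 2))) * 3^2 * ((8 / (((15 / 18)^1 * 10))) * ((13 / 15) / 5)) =-27 / 6875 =-0.00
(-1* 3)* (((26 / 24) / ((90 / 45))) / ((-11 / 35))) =455 / 88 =5.17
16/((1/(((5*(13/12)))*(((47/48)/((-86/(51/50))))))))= -10387/10320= -1.01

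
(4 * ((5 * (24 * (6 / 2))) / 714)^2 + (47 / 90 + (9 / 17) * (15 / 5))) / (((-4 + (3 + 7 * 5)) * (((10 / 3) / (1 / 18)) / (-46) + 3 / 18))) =-91672411 / 1133871270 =-0.08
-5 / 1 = -5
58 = 58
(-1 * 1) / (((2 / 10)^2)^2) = -625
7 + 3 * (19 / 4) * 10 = 299 / 2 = 149.50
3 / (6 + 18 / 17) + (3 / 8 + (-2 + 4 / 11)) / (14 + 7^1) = 281 / 770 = 0.36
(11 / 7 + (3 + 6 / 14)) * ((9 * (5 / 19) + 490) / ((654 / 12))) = 93550 / 2071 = 45.17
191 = 191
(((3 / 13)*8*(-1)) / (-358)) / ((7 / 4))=48 / 16289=0.00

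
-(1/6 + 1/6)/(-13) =1/39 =0.03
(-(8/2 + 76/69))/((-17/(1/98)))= 176/57477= 0.00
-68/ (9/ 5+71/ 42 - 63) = 14280/ 12497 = 1.14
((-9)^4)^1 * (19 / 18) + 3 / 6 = 6926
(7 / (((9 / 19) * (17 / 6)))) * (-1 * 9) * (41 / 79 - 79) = 4947600 / 1343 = 3683.99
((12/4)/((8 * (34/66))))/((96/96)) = 99/136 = 0.73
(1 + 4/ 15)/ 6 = 19/ 90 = 0.21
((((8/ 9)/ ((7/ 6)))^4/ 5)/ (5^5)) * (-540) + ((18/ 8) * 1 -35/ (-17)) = 6577421083/ 1530637500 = 4.30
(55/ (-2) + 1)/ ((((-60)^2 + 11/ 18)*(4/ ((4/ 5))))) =-477/ 324055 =-0.00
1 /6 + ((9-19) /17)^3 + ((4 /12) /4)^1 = 913 /19652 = 0.05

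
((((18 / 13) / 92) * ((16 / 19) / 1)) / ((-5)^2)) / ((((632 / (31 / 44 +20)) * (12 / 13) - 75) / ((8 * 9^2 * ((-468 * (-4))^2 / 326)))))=-24824831975424 / 329163793325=-75.42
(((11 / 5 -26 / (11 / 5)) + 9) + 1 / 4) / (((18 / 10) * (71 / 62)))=-0.18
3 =3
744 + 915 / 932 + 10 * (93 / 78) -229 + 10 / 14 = 44833245 / 84812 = 528.62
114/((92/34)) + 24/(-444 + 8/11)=51291/1219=42.08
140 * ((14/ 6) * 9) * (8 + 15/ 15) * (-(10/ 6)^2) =-73500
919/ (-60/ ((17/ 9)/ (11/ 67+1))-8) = -1046741/ 51232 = -20.43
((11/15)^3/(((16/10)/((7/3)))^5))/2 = 559252925/429981696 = 1.30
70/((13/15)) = 1050/13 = 80.77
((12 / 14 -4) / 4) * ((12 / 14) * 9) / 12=-99 / 196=-0.51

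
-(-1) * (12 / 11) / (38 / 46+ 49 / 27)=1863 / 4510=0.41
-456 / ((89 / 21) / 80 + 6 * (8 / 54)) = -2298240 / 4747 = -484.15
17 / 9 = 1.89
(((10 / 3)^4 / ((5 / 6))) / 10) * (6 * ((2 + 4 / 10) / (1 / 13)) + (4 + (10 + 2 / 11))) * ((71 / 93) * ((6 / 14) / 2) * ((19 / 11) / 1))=199220320 / 236313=843.04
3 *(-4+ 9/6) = -15/2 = -7.50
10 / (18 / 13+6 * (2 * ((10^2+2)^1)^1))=13 / 1593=0.01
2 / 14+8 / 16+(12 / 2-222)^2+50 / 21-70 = 1956739 / 42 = 46589.02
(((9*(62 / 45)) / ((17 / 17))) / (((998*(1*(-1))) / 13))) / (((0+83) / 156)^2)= -9807408 / 17188055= -0.57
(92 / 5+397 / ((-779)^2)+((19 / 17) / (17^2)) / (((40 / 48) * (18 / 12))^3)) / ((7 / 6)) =41149346053086 / 2608733603875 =15.77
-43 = -43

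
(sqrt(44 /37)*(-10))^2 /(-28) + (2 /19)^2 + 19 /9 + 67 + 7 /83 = 4537010003 /69843753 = 64.96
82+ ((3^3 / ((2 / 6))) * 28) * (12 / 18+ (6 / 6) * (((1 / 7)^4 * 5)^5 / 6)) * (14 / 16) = 9151684420256807755 / 6513654391641796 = 1405.00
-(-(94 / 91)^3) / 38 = 415292 / 14317849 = 0.03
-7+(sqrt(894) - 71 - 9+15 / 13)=-1116 / 13+sqrt(894)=-55.95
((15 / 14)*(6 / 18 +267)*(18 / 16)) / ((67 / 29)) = 523305 / 3752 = 139.47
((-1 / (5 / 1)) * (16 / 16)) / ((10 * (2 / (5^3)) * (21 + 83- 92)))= -5 / 48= -0.10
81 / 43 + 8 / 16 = 205 / 86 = 2.38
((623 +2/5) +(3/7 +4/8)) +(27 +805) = 101943/70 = 1456.33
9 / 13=0.69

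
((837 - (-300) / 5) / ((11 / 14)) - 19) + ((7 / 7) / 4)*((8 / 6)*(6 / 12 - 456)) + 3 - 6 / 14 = 449699 / 462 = 973.37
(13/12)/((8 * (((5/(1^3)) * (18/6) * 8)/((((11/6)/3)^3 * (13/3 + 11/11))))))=17303/12597120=0.00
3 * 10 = 30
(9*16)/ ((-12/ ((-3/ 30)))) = 6/ 5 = 1.20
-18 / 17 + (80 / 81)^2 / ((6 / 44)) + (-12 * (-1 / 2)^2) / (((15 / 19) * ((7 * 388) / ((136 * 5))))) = 1168530068 / 227200869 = 5.14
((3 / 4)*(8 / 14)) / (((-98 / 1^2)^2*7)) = 3 / 470596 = 0.00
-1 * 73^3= -389017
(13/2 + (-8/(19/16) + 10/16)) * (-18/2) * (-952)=63189/19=3325.74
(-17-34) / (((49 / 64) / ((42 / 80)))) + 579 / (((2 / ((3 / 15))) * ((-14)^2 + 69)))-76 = -2054467 / 18550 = -110.75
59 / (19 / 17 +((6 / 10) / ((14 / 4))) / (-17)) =35105 / 659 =53.27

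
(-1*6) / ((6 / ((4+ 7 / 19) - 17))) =240 / 19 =12.63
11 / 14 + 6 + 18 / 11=1297 / 154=8.42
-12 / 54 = -2 / 9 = -0.22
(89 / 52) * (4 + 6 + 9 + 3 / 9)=2581 / 78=33.09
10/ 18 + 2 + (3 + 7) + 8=185/ 9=20.56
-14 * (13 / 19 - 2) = 350 / 19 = 18.42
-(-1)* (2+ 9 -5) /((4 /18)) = 27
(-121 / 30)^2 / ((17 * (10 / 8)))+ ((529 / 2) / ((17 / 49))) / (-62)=-27345641 / 2371500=-11.53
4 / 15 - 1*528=-7916 / 15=-527.73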